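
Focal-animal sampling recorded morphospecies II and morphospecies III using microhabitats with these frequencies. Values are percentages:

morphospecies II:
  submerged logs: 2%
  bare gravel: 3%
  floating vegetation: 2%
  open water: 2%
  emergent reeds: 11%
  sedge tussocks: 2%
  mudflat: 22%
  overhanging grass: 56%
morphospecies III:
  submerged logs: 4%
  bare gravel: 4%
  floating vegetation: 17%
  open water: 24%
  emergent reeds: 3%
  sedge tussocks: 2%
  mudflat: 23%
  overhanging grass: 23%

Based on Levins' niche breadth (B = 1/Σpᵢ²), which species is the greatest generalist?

morphospecies III

Convert percentages to proportions (divide by 100).
Σp_IIᵢ² = 0.02² + 0.03² + 0.02² + 0.02² + 0.11² + 0.02² + 0.22² + 0.56² = 0.0004 + 0.0009 + 0.0004 + 0.0004 + 0.0121 + 0.0004 + 0.0484 + 0.3136 = 0.3766
B_II = 1 / 0.3766 = 2.6553
Σp_IIIᵢ² = 0.04² + 0.04² + 0.17² + 0.24² + 0.03² + 0.02² + 0.23² + 0.23² = 0.0016 + 0.0016 + 0.0289 + 0.0576 + 0.0009 + 0.0004 + 0.0529 + 0.0529 = 0.1968
B_III = 1 / 0.1968 = 5.0813
Highest B → broadest niche (most generalist): morphospecies III (B = 5.08).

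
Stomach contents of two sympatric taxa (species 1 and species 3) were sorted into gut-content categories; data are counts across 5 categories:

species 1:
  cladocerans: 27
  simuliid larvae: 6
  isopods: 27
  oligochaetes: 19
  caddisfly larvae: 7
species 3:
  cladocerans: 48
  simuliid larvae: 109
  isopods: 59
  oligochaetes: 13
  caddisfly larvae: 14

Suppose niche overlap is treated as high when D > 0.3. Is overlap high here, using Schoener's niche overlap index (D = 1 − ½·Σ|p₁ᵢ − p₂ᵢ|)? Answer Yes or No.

Proportions for species 1 (n=86): 27/86=0.3140, 6/86=0.0698, 27/86=0.3140, 19/86=0.2209, 7/86=0.0814
Proportions for species 3 (n=243): 48/243=0.1975, 109/243=0.4486, 59/243=0.2428, 13/243=0.0535, 14/243=0.0576
Σ|p₁ᵢ − p₂ᵢ| = 0.1165 + 0.3788 + 0.0712 + 0.1674 + 0.0238 = 0.7577
D = 1 − ½ × 0.7577 = 1 − 0.37885 = 0.62115
D = 0.62115 > 0.3 → Yes.

Yes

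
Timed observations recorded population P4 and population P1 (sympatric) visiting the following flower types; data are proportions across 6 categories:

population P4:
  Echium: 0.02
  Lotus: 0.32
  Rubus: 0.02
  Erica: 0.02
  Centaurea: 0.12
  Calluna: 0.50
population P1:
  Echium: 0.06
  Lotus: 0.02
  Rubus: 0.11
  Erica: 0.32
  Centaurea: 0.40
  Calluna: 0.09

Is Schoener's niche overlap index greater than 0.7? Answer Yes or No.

No

Σ|p₁ᵢ − p₂ᵢ| = 0.04 + 0.30 + 0.09 + 0.30 + 0.28 + 0.41 = 1.42
D = 1 − ½ × 1.42 = 1 − 0.710 = 0.2900
D = 0.2900 < 0.7 → No.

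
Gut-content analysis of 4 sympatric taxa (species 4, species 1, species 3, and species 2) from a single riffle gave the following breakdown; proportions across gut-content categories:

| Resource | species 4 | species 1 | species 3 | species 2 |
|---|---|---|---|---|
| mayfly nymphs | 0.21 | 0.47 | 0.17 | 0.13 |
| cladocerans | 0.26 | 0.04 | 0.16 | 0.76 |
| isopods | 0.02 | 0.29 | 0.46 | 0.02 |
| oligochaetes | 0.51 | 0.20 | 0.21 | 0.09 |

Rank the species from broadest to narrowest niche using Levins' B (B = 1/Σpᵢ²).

species 3 > species 1 > species 4 > species 2

Σp_4ᵢ² = 0.21² + 0.26² + 0.02² + 0.51² = 0.0441 + 0.0676 + 0.0004 + 0.2601 = 0.3722
B_4 = 1 / 0.3722 = 2.6867
Σp_1ᵢ² = 0.47² + 0.04² + 0.29² + 0.20² = 0.2209 + 0.0016 + 0.0841 + 0.0400 = 0.3466
B_1 = 1 / 0.3466 = 2.8852
Σp_3ᵢ² = 0.17² + 0.16² + 0.46² + 0.21² = 0.0289 + 0.0256 + 0.2116 + 0.0441 = 0.3102
B_3 = 1 / 0.3102 = 3.2237
Σp_2ᵢ² = 0.13² + 0.76² + 0.02² + 0.09² = 0.0169 + 0.5776 + 0.0004 + 0.0081 = 0.6030
B_2 = 1 / 0.6030 = 1.6584
Ranking by B (broadest → narrowest): species 3 (3.22) > species 1 (2.89) > species 4 (2.69) > species 2 (1.66)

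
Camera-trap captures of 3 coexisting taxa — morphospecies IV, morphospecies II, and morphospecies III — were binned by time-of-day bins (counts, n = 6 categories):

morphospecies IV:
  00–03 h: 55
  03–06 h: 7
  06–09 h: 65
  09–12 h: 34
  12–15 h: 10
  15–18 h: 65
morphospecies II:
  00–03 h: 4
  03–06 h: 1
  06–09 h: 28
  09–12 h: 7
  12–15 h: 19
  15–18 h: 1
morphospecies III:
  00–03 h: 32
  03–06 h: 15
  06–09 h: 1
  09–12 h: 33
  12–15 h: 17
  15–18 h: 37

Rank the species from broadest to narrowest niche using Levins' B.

morphospecies III > morphospecies IV > morphospecies II

Proportions for morphospecies IV (n=236): 55/236=0.2331, 7/236=0.0297, 65/236=0.2754, 34/236=0.1441, 10/236=0.0424, 65/236=0.2754
Proportions for morphospecies II (n=60): 4/60=0.0667, 1/60=0.0167, 28/60=0.4667, 7/60=0.1167, 19/60=0.3167, 1/60=0.0167
Proportions for morphospecies III (n=135): 32/135=0.2370, 15/135=0.1111, 1/135=0.0074, 33/135=0.2444, 17/135=0.1259, 37/135=0.2741
Σp_IVᵢ² = 0.2331² + 0.0297² + 0.2754² + 0.1441² + 0.0424² + 0.2754² = 0.054336 + 0.000882 + 0.075845 + 0.020765 + 0.001798 + 0.075845 = 0.229471
B_IV = 1 / 0.229471 = 4.3578
Σp_IIᵢ² = 0.0667² + 0.0167² + 0.4667² + 0.1167² + 0.3167² + 0.0167² = 0.004449 + 0.000279 + 0.217809 + 0.013619 + 0.100299 + 0.000279 = 0.336734
B_II = 1 / 0.336734 = 2.9697
Σp_IIIᵢ² = 0.2370² + 0.1111² + 0.0074² + 0.2444² + 0.1259² + 0.2741² = 0.056169 + 0.012343 + 0.000055 + 0.059731 + 0.015851 + 0.075131 = 0.219280
B_III = 1 / 0.219280 = 4.5604
Ranking by B (broadest → narrowest): morphospecies III (4.56) > morphospecies IV (4.36) > morphospecies II (2.97)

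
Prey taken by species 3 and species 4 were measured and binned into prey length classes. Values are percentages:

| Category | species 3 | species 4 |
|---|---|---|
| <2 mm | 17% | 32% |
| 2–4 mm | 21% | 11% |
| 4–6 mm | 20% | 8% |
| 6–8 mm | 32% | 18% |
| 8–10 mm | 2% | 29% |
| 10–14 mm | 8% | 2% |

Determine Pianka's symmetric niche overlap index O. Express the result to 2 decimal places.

Convert percentages to proportions (divide by 100).
Σ p₁ᵢp₂ᵢ = 0.0544 + 0.0231 + 0.0160 + 0.0576 + 0.0058 + 0.0016 = 0.1585
Σp_1ᵢ² = 0.17² + 0.21² + 0.20² + 0.32² + 0.02² + 0.08² = 0.0289 + 0.0441 + 0.0400 + 0.1024 + 0.0004 + 0.0064 = 0.2222
Σp_2ᵢ² = 0.32² + 0.11² + 0.08² + 0.18² + 0.29² + 0.02² = 0.1024 + 0.0121 + 0.0064 + 0.0324 + 0.0841 + 0.0004 = 0.2378
O = 0.1585 / √(0.2222 × 0.2378) = 0.1585 / 0.22987 = 0.6895

0.69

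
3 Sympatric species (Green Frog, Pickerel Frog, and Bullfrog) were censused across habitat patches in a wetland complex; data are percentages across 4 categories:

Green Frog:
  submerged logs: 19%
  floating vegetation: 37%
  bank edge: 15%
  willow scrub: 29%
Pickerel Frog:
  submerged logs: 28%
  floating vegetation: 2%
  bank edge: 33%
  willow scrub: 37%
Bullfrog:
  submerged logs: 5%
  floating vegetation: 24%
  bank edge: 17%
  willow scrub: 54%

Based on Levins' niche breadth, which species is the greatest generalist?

Green Frog

Convert percentages to proportions (divide by 100).
Σp_Greeᵢ² = 0.19² + 0.37² + 0.15² + 0.29² = 0.0361 + 0.1369 + 0.0225 + 0.0841 = 0.2796
B_Gree = 1 / 0.2796 = 3.5765
Σp_Pickᵢ² = 0.28² + 0.02² + 0.33² + 0.37² = 0.0784 + 0.0004 + 0.1089 + 0.1369 = 0.3246
B_Pick = 1 / 0.3246 = 3.0807
Σp_Bullᵢ² = 0.05² + 0.24² + 0.17² + 0.54² = 0.0025 + 0.0576 + 0.0289 + 0.2916 = 0.3806
B_Bull = 1 / 0.3806 = 2.6274
Highest B → broadest niche (most generalist): Green Frog (B = 3.58).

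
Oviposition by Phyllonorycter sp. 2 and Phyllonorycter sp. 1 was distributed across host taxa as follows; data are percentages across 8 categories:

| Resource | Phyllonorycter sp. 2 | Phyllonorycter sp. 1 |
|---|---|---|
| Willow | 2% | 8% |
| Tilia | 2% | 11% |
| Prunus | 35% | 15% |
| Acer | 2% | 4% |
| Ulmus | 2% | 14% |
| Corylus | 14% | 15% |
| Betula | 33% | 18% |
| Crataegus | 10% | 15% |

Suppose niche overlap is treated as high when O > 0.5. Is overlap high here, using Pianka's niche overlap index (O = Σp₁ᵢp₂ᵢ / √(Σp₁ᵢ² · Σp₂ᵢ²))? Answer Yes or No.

Yes

Convert percentages to proportions (divide by 100).
Σ p₁ᵢp₂ᵢ = 0.0016 + 0.0022 + 0.0525 + 0.0008 + 0.0028 + 0.0210 + 0.0594 + 0.0150 = 0.1553
Σp_1ᵢ² = 0.02² + 0.02² + 0.35² + 0.02² + 0.02² + 0.14² + 0.33² + 0.10² = 0.0004 + 0.0004 + 0.1225 + 0.0004 + 0.0004 + 0.0196 + 0.1089 + 0.0100 = 0.2626
Σp_2ᵢ² = 0.08² + 0.11² + 0.15² + 0.04² + 0.14² + 0.15² + 0.18² + 0.15² = 0.0064 + 0.0121 + 0.0225 + 0.0016 + 0.0196 + 0.0225 + 0.0324 + 0.0225 = 0.1396
O = 0.1553 / √(0.2626 × 0.1396) = 0.1553 / 0.19147 = 0.8111
O = 0.8111 > 0.5 → Yes.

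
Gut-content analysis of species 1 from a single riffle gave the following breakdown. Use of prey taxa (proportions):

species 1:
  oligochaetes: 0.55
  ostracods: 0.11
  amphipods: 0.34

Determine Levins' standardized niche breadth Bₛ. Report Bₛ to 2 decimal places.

0.66

Σpᵢ² = 0.55² + 0.11² + 0.34² = 0.3025 + 0.0121 + 0.1156 = 0.4302
B = 1 / 0.4302 = 2.3245
Bₛ = (B − 1)/(n − 1) = (2.3245 − 1)/(3 − 1) = 1.3245/2 = 0.6623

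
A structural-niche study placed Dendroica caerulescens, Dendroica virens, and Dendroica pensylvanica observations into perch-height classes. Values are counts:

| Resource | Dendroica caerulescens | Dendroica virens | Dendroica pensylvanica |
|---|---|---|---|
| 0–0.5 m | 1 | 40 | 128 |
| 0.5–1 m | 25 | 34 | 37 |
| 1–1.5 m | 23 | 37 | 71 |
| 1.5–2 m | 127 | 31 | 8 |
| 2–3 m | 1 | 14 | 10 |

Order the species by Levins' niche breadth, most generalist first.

Proportions for Dendroica caerulescens (n=177): 1/177=0.0056, 25/177=0.1412, 23/177=0.1299, 127/177=0.7175, 1/177=0.0056
Proportions for Dendroica virens (n=156): 40/156=0.2564, 34/156=0.2179, 37/156=0.2372, 31/156=0.1987, 14/156=0.0897
Proportions for Dendroica pensylvanica (n=254): 128/254=0.5039, 37/254=0.1457, 71/254=0.2795, 8/254=0.0315, 10/254=0.0394
Σp_caerᵢ² = 0.0056² + 0.1412² + 0.1299² + 0.7175² + 0.0056² = 0.000031 + 0.019937 + 0.016874 + 0.514806 + 0.000031 = 0.551679
B_caer = 1 / 0.551679 = 1.8126
Σp_vireᵢ² = 0.2564² + 0.2179² + 0.2372² + 0.1987² + 0.0897² = 0.065741 + 0.047480 + 0.056264 + 0.039482 + 0.008046 = 0.217013
B_vire = 1 / 0.217013 = 4.6080
Σp_pensᵢ² = 0.5039² + 0.1457² + 0.2795² + 0.0315² + 0.0394² = 0.253915 + 0.021228 + 0.078120 + 0.000992 + 0.001552 = 0.355807
B_pens = 1 / 0.355807 = 2.8105
Ranking by B (broadest → narrowest): Dendroica virens (4.61) > Dendroica pensylvanica (2.81) > Dendroica caerulescens (1.81)

Dendroica virens > Dendroica pensylvanica > Dendroica caerulescens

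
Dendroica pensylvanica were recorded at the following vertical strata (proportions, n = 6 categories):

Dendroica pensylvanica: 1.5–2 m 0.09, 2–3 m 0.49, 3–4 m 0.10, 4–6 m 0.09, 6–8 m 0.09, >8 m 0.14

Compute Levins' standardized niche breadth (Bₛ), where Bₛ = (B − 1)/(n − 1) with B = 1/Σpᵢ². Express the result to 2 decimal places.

Σpᵢ² = 0.09² + 0.49² + 0.10² + 0.09² + 0.09² + 0.14² = 0.0081 + 0.2401 + 0.0100 + 0.0081 + 0.0081 + 0.0196 = 0.2940
B = 1 / 0.2940 = 3.4014
Bₛ = (B − 1)/(n − 1) = (3.4014 − 1)/(6 − 1) = 2.4014/5 = 0.4803

0.48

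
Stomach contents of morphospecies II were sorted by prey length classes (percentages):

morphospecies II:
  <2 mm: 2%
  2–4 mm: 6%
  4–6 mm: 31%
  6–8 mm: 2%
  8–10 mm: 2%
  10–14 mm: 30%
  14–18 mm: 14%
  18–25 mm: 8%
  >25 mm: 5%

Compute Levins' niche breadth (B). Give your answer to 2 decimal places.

4.56

Convert percentages to proportions (divide by 100).
Σpᵢ² = 0.02² + 0.06² + 0.31² + 0.02² + 0.02² + 0.30² + 0.14² + 0.08² + 0.05² = 0.0004 + 0.0036 + 0.0961 + 0.0004 + 0.0004 + 0.0900 + 0.0196 + 0.0064 + 0.0025 = 0.2194
B = 1 / 0.2194 = 4.5579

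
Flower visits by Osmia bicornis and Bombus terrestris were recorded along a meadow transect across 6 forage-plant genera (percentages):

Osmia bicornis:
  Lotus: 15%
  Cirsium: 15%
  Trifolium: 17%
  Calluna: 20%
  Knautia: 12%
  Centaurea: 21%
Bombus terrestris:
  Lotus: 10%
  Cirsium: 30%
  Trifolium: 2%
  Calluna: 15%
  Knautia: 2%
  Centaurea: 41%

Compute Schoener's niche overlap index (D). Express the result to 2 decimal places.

0.65

Convert percentages to proportions (divide by 100).
Σ|p₁ᵢ − p₂ᵢ| = 0.05 + 0.15 + 0.15 + 0.05 + 0.10 + 0.20 = 0.70
D = 1 − ½ × 0.70 = 1 − 0.350 = 0.6500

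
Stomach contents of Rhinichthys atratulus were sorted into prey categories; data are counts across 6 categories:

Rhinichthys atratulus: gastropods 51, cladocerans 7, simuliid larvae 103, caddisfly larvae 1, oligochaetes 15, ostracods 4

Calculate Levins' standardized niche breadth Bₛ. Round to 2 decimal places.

0.29

Proportions for Rhinichthys atratulus (n=181): 51/181=0.2818, 7/181=0.0387, 103/181=0.5691, 1/181=0.0055, 15/181=0.0829, 4/181=0.0221
Σpᵢ² = 0.2818² + 0.0387² + 0.5691² + 0.0055² + 0.0829² + 0.0221² = 0.079411 + 0.001498 + 0.323875 + 0.000030 + 0.006872 + 0.000488 = 0.412174
B = 1 / 0.412174 = 2.4262
Bₛ = (B − 1)/(n − 1) = (2.4262 − 1)/(6 − 1) = 1.4262/5 = 0.2852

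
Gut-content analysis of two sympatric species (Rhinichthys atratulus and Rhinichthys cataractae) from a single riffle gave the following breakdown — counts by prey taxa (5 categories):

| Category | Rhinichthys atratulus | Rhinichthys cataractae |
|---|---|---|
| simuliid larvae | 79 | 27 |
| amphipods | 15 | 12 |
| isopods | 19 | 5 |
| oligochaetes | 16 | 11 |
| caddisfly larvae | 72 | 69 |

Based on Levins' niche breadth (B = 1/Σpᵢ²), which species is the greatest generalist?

Rhinichthys atratulus

Proportions for Rhinichthys atratulus (n=201): 79/201=0.3930, 15/201=0.0746, 19/201=0.0945, 16/201=0.0796, 72/201=0.3582
Proportions for Rhinichthys cataractae (n=124): 27/124=0.2177, 12/124=0.0968, 5/124=0.0403, 11/124=0.0887, 69/124=0.5565
Σp_atraᵢ² = 0.3930² + 0.0746² + 0.0945² + 0.0796² + 0.3582² = 0.154449 + 0.005565 + 0.008930 + 0.006336 + 0.128307 = 0.303587
B_atra = 1 / 0.303587 = 3.2939
Σp_cataᵢ² = 0.2177² + 0.0968² + 0.0403² + 0.0887² + 0.5565² = 0.047393 + 0.009370 + 0.001624 + 0.007868 + 0.309692 = 0.375947
B_cata = 1 / 0.375947 = 2.6599
Highest B → broadest niche (most generalist): Rhinichthys atratulus (B = 3.29).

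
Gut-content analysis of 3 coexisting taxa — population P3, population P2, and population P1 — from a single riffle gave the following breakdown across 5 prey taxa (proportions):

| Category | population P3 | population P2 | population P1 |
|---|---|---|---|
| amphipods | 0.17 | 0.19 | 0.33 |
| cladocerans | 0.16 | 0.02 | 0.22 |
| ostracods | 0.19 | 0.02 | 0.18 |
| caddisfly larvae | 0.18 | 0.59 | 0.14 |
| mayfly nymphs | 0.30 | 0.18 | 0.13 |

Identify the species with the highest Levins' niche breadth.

population P3

Σp_P3ᵢ² = 0.17² + 0.16² + 0.19² + 0.18² + 0.30² = 0.0289 + 0.0256 + 0.0361 + 0.0324 + 0.0900 = 0.2130
B_P3 = 1 / 0.2130 = 4.6948
Σp_P2ᵢ² = 0.19² + 0.02² + 0.02² + 0.59² + 0.18² = 0.0361 + 0.0004 + 0.0004 + 0.3481 + 0.0324 = 0.4174
B_P2 = 1 / 0.4174 = 2.3958
Σp_P1ᵢ² = 0.33² + 0.22² + 0.18² + 0.14² + 0.13² = 0.1089 + 0.0484 + 0.0324 + 0.0196 + 0.0169 = 0.2262
B_P1 = 1 / 0.2262 = 4.4209
Highest B → broadest niche (most generalist): population P3 (B = 4.69).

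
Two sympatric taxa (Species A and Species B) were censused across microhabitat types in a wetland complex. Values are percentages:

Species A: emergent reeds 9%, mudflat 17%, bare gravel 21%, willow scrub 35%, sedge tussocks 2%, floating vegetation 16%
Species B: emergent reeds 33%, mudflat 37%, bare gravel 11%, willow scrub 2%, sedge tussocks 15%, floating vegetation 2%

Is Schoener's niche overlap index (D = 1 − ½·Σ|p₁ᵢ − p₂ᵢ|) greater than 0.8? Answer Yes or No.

Convert percentages to proportions (divide by 100).
Σ|p₁ᵢ − p₂ᵢ| = 0.24 + 0.20 + 0.10 + 0.33 + 0.13 + 0.14 = 1.14
D = 1 − ½ × 1.14 = 1 − 0.570 = 0.4300
D = 0.4300 < 0.8 → No.

No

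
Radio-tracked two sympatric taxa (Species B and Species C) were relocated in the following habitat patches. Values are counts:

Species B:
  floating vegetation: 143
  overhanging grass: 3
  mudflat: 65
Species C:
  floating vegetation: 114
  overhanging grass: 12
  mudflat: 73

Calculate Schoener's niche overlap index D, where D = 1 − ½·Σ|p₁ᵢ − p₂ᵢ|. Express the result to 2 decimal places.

0.90

Proportions for Species B (n=211): 143/211=0.6777, 3/211=0.0142, 65/211=0.3081
Proportions for Species C (n=199): 114/199=0.5729, 12/199=0.0603, 73/199=0.3668
Σ|p₁ᵢ − p₂ᵢ| = 0.1048 + 0.0461 + 0.0587 = 0.2096
D = 1 − ½ × 0.2096 = 1 − 0.10480 = 0.89520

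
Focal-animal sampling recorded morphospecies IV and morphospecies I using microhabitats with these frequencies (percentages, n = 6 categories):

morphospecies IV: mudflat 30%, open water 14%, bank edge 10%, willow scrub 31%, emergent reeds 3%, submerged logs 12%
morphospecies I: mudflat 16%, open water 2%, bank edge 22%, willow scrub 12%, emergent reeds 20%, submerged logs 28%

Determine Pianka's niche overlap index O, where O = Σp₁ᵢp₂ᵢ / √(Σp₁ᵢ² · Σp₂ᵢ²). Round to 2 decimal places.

Convert percentages to proportions (divide by 100).
Σ p₁ᵢp₂ᵢ = 0.0480 + 0.0028 + 0.0220 + 0.0372 + 0.0060 + 0.0336 = 0.1496
Σp_1ᵢ² = 0.30² + 0.14² + 0.10² + 0.31² + 0.03² + 0.12² = 0.0900 + 0.0196 + 0.0100 + 0.0961 + 0.0009 + 0.0144 = 0.2310
Σp_2ᵢ² = 0.16² + 0.02² + 0.22² + 0.12² + 0.20² + 0.28² = 0.0256 + 0.0004 + 0.0484 + 0.0144 + 0.0400 + 0.0784 = 0.2072
O = 0.1496 / √(0.2310 × 0.2072) = 0.1496 / 0.21878 = 0.6838

0.68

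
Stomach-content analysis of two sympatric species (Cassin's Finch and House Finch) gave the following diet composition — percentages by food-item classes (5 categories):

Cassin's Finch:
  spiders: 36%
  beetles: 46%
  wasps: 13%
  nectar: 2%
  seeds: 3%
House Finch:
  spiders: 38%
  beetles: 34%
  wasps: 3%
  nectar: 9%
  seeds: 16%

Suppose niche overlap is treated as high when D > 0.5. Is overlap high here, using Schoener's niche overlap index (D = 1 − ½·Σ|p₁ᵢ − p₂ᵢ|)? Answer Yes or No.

Yes

Convert percentages to proportions (divide by 100).
Σ|p₁ᵢ − p₂ᵢ| = 0.02 + 0.12 + 0.10 + 0.07 + 0.13 = 0.44
D = 1 − ½ × 0.44 = 1 − 0.220 = 0.7800
D = 0.7800 > 0.5 → Yes.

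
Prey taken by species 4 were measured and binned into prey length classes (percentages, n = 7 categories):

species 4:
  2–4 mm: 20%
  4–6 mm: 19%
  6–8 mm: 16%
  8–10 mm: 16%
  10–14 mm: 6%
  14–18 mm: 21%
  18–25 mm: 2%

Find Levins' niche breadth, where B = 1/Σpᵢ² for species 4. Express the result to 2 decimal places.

Convert percentages to proportions (divide by 100).
Σpᵢ² = 0.20² + 0.19² + 0.16² + 0.16² + 0.06² + 0.21² + 0.02² = 0.0400 + 0.0361 + 0.0256 + 0.0256 + 0.0036 + 0.0441 + 0.0004 = 0.1754
B = 1 / 0.1754 = 5.7013

5.70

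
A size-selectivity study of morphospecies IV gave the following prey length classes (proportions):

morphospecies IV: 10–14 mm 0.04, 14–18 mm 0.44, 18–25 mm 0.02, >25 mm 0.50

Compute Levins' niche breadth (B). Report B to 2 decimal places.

Σpᵢ² = 0.04² + 0.44² + 0.02² + 0.50² = 0.0016 + 0.1936 + 0.0004 + 0.2500 = 0.4456
B = 1 / 0.4456 = 2.2442

2.24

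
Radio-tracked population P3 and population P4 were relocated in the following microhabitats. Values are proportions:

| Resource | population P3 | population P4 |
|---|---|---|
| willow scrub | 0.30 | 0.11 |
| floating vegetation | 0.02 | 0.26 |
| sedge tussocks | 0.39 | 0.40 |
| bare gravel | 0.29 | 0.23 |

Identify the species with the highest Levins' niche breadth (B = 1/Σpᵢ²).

population P4

Σp_P3ᵢ² = 0.30² + 0.02² + 0.39² + 0.29² = 0.0900 + 0.0004 + 0.1521 + 0.0841 = 0.3266
B_P3 = 1 / 0.3266 = 3.0618
Σp_P4ᵢ² = 0.11² + 0.26² + 0.40² + 0.23² = 0.0121 + 0.0676 + 0.1600 + 0.0529 = 0.2926
B_P4 = 1 / 0.2926 = 3.4176
Highest B → broadest niche (most generalist): population P4 (B = 3.42).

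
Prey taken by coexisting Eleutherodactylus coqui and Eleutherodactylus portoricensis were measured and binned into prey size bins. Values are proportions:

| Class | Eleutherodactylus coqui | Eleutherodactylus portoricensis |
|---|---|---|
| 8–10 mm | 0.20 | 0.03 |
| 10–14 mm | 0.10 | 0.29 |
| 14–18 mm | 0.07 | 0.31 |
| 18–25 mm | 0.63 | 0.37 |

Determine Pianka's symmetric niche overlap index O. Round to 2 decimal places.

Σ p₁ᵢp₂ᵢ = 0.0060 + 0.0290 + 0.0217 + 0.2331 = 0.2898
Σp_1ᵢ² = 0.20² + 0.10² + 0.07² + 0.63² = 0.0400 + 0.0100 + 0.0049 + 0.3969 = 0.4518
Σp_2ᵢ² = 0.03² + 0.29² + 0.31² + 0.37² = 0.0009 + 0.0841 + 0.0961 + 0.1369 = 0.3180
O = 0.2898 / √(0.4518 × 0.3180) = 0.2898 / 0.37904 = 0.7646

0.76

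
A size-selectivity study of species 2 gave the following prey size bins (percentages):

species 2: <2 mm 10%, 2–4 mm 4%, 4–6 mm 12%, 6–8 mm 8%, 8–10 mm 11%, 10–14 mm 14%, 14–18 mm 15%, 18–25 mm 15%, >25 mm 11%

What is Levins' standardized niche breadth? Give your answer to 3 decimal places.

0.906

Convert percentages to proportions (divide by 100).
Σpᵢ² = 0.10² + 0.04² + 0.12² + 0.08² + 0.11² + 0.14² + 0.15² + 0.15² + 0.11² = 0.0100 + 0.0016 + 0.0144 + 0.0064 + 0.0121 + 0.0196 + 0.0225 + 0.0225 + 0.0121 = 0.1212
B = 1 / 0.1212 = 8.25083
Bₛ = (B − 1)/(n − 1) = (8.25083 − 1)/(9 − 1) = 7.25083/8 = 0.90635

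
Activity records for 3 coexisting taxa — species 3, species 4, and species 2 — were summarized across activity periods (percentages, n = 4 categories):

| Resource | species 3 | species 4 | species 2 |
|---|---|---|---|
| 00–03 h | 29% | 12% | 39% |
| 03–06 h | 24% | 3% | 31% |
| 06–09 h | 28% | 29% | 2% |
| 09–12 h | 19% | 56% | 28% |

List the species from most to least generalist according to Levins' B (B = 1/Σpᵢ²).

Convert percentages to proportions (divide by 100).
Σp_3ᵢ² = 0.29² + 0.24² + 0.28² + 0.19² = 0.0841 + 0.0576 + 0.0784 + 0.0361 = 0.2562
B_3 = 1 / 0.2562 = 3.9032
Σp_4ᵢ² = 0.12² + 0.03² + 0.29² + 0.56² = 0.0144 + 0.0009 + 0.0841 + 0.3136 = 0.4130
B_4 = 1 / 0.4130 = 2.4213
Σp_2ᵢ² = 0.39² + 0.31² + 0.02² + 0.28² = 0.1521 + 0.0961 + 0.0004 + 0.0784 = 0.3270
B_2 = 1 / 0.3270 = 3.0581
Ranking by B (broadest → narrowest): species 3 (3.90) > species 2 (3.06) > species 4 (2.42)

species 3 > species 2 > species 4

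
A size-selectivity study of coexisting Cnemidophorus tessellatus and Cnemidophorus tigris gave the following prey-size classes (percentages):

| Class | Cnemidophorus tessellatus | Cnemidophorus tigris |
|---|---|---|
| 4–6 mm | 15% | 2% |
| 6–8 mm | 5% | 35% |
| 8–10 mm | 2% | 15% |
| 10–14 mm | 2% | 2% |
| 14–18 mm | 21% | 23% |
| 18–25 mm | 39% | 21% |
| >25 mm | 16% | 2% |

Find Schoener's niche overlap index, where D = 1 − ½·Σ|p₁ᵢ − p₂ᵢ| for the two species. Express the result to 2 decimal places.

Convert percentages to proportions (divide by 100).
Σ|p₁ᵢ − p₂ᵢ| = 0.13 + 0.30 + 0.13 + 0.00 + 0.02 + 0.18 + 0.14 = 0.90
D = 1 − ½ × 0.90 = 1 − 0.450 = 0.5500

0.55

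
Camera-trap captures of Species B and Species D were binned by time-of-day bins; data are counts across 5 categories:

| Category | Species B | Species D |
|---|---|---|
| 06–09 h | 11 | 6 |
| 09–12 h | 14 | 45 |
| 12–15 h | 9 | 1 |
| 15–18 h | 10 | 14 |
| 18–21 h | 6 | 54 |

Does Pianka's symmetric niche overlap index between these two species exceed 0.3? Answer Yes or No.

Yes

Proportions for Species B (n=50): 11/50=0.2200, 14/50=0.2800, 9/50=0.1800, 10/50=0.2000, 6/50=0.1200
Proportions for Species D (n=120): 6/120=0.0500, 45/120=0.3750, 1/120=0.0083, 14/120=0.1167, 54/120=0.4500
Σ p₁ᵢp₂ᵢ = 0.011000 + 0.105000 + 0.001494 + 0.023340 + 0.054000 = 0.194834
Σp_1ᵢ² = 0.2200² + 0.2800² + 0.1800² + 0.2000² + 0.1200² = 0.048400 + 0.078400 + 0.032400 + 0.040000 + 0.014400 = 0.213600
Σp_2ᵢ² = 0.0500² + 0.3750² + 0.0083² + 0.1167² + 0.4500² = 0.002500 + 0.140625 + 0.000069 + 0.013619 + 0.202500 = 0.359313
O = 0.194834 / √(0.213600 × 0.359313) = 0.194834 / 0.2770366 = 0.7033
O = 0.7033 > 0.3 → Yes.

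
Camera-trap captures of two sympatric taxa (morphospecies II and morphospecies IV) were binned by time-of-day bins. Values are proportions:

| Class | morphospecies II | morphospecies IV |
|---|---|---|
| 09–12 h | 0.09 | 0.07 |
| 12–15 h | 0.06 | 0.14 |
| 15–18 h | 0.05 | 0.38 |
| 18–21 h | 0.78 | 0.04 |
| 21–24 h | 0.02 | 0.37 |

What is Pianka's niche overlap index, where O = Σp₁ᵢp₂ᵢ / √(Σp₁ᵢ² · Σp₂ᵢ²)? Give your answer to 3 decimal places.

Σ p₁ᵢp₂ᵢ = 0.0063 + 0.0084 + 0.0190 + 0.0312 + 0.0074 = 0.0723
Σp_1ᵢ² = 0.09² + 0.06² + 0.05² + 0.78² + 0.02² = 0.0081 + 0.0036 + 0.0025 + 0.6084 + 0.0004 = 0.6230
Σp_2ᵢ² = 0.07² + 0.14² + 0.38² + 0.04² + 0.37² = 0.0049 + 0.0196 + 0.1444 + 0.0016 + 0.1369 = 0.3074
O = 0.0723 / √(0.6230 × 0.3074) = 0.0723 / 0.437619 = 0.16521

0.165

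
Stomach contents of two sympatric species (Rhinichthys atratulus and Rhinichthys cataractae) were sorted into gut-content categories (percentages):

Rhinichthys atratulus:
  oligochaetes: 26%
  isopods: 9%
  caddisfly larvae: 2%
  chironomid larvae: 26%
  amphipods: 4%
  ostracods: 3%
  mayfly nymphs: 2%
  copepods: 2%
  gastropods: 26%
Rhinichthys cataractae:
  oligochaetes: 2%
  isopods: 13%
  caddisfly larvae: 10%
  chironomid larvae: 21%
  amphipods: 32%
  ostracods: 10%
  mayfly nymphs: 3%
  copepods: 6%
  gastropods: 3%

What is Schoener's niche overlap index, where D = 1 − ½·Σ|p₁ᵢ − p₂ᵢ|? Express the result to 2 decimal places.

0.48

Convert percentages to proportions (divide by 100).
Σ|p₁ᵢ − p₂ᵢ| = 0.24 + 0.04 + 0.08 + 0.05 + 0.28 + 0.07 + 0.01 + 0.04 + 0.23 = 1.04
D = 1 − ½ × 1.04 = 1 − 0.520 = 0.4800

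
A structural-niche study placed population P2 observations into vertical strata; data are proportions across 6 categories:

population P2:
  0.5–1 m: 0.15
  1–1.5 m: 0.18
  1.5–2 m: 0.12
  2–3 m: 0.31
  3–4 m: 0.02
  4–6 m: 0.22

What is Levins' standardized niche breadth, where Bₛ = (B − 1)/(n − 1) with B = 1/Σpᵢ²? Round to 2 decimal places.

0.73

Σpᵢ² = 0.15² + 0.18² + 0.12² + 0.31² + 0.02² + 0.22² = 0.0225 + 0.0324 + 0.0144 + 0.0961 + 0.0004 + 0.0484 = 0.2142
B = 1 / 0.2142 = 4.6685
Bₛ = (B − 1)/(n − 1) = (4.6685 − 1)/(6 − 1) = 3.6685/5 = 0.7337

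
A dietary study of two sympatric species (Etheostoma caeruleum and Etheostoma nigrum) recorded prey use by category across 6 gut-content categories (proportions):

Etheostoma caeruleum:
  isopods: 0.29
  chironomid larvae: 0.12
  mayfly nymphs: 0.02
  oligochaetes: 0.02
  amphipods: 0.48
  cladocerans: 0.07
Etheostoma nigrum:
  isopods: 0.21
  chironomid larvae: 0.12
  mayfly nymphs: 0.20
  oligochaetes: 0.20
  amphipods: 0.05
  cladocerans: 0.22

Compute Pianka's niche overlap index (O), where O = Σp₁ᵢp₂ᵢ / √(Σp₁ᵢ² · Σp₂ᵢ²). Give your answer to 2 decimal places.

0.49

Σ p₁ᵢp₂ᵢ = 0.0609 + 0.0144 + 0.0040 + 0.0040 + 0.0240 + 0.0154 = 0.1227
Σp_1ᵢ² = 0.29² + 0.12² + 0.02² + 0.02² + 0.48² + 0.07² = 0.0841 + 0.0144 + 0.0004 + 0.0004 + 0.2304 + 0.0049 = 0.3346
Σp_2ᵢ² = 0.21² + 0.12² + 0.20² + 0.20² + 0.05² + 0.22² = 0.0441 + 0.0144 + 0.0400 + 0.0400 + 0.0025 + 0.0484 = 0.1894
O = 0.1227 / √(0.3346 × 0.1894) = 0.1227 / 0.25174 = 0.4874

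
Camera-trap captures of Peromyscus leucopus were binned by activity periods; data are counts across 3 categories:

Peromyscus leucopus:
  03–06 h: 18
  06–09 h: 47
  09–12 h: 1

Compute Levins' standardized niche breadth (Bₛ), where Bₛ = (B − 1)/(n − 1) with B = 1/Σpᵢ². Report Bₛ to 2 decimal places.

Proportions for Peromyscus leucopus (n=66): 18/66=0.2727, 47/66=0.7121, 1/66=0.0152
Σpᵢ² = 0.2727² + 0.7121² + 0.0152² = 0.074365 + 0.507086 + 0.000231 = 0.581682
B = 1 / 0.581682 = 1.7192
Bₛ = (B − 1)/(n − 1) = (1.7192 − 1)/(3 − 1) = 0.7192/2 = 0.3596

0.36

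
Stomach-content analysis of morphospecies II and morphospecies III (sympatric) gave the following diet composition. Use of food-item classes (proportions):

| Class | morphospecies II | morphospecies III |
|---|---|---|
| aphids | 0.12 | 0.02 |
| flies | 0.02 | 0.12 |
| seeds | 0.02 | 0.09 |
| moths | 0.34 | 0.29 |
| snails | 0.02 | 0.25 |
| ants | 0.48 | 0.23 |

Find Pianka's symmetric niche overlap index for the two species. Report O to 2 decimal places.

0.78

Σ p₁ᵢp₂ᵢ = 0.0024 + 0.0024 + 0.0018 + 0.0986 + 0.0050 + 0.1104 = 0.2206
Σp_1ᵢ² = 0.12² + 0.02² + 0.02² + 0.34² + 0.02² + 0.48² = 0.0144 + 0.0004 + 0.0004 + 0.1156 + 0.0004 + 0.2304 = 0.3616
Σp_2ᵢ² = 0.02² + 0.12² + 0.09² + 0.29² + 0.25² + 0.23² = 0.0004 + 0.0144 + 0.0081 + 0.0841 + 0.0625 + 0.0529 = 0.2224
O = 0.2206 / √(0.3616 × 0.2224) = 0.2206 / 0.28358 = 0.7779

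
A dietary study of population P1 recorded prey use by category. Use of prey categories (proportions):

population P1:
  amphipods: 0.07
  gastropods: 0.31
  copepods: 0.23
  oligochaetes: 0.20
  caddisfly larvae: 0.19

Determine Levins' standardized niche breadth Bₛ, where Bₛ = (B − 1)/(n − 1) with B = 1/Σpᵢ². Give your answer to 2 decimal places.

0.84

Σpᵢ² = 0.07² + 0.31² + 0.23² + 0.20² + 0.19² = 0.0049 + 0.0961 + 0.0529 + 0.0400 + 0.0361 = 0.2300
B = 1 / 0.2300 = 4.3478
Bₛ = (B − 1)/(n − 1) = (4.3478 − 1)/(5 − 1) = 3.3478/4 = 0.8370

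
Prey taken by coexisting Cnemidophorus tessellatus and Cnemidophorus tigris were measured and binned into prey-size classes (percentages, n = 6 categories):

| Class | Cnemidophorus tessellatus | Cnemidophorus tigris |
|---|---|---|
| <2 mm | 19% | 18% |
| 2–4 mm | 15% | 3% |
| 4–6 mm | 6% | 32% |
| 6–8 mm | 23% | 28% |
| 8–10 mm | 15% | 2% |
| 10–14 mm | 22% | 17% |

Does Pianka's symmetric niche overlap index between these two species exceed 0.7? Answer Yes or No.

Convert percentages to proportions (divide by 100).
Σ p₁ᵢp₂ᵢ = 0.0342 + 0.0045 + 0.0192 + 0.0644 + 0.0030 + 0.0374 = 0.1627
Σp_1ᵢ² = 0.19² + 0.15² + 0.06² + 0.23² + 0.15² + 0.22² = 0.0361 + 0.0225 + 0.0036 + 0.0529 + 0.0225 + 0.0484 = 0.1860
Σp_2ᵢ² = 0.18² + 0.03² + 0.32² + 0.28² + 0.02² + 0.17² = 0.0324 + 0.0009 + 0.1024 + 0.0784 + 0.0004 + 0.0289 = 0.2434
O = 0.1627 / √(0.1860 × 0.2434) = 0.1627 / 0.21277 = 0.7647
O = 0.7647 > 0.7 → Yes.

Yes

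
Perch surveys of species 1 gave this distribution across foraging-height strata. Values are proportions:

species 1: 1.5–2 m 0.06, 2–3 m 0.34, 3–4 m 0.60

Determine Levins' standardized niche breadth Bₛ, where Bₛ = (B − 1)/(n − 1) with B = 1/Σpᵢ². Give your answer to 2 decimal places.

0.54

Σpᵢ² = 0.06² + 0.34² + 0.60² = 0.0036 + 0.1156 + 0.3600 = 0.4792
B = 1 / 0.4792 = 2.0868
Bₛ = (B − 1)/(n − 1) = (2.0868 − 1)/(3 − 1) = 1.0868/2 = 0.5434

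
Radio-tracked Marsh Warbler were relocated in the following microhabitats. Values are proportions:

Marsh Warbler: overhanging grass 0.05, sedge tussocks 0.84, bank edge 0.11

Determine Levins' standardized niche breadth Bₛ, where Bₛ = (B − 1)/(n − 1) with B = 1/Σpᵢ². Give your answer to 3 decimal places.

0.194

Σpᵢ² = 0.05² + 0.84² + 0.11² = 0.0025 + 0.7056 + 0.0121 = 0.7202
B = 1 / 0.7202 = 1.38850
Bₛ = (B − 1)/(n − 1) = (1.38850 − 1)/(3 − 1) = 0.38850/2 = 0.19425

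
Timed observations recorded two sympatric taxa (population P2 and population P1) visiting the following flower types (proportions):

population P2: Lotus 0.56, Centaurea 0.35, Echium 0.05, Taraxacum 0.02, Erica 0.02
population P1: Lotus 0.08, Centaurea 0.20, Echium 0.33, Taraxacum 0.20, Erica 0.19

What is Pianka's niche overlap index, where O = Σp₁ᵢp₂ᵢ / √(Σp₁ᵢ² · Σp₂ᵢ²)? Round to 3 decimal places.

Σ p₁ᵢp₂ᵢ = 0.0448 + 0.0700 + 0.0165 + 0.0040 + 0.0038 = 0.1391
Σp_1ᵢ² = 0.56² + 0.35² + 0.05² + 0.02² + 0.02² = 0.3136 + 0.1225 + 0.0025 + 0.0004 + 0.0004 = 0.4394
Σp_2ᵢ² = 0.08² + 0.20² + 0.33² + 0.20² + 0.19² = 0.0064 + 0.0400 + 0.1089 + 0.0400 + 0.0361 = 0.2314
O = 0.1391 / √(0.4394 × 0.2314) = 0.1391 / 0.318869 = 0.43623

0.436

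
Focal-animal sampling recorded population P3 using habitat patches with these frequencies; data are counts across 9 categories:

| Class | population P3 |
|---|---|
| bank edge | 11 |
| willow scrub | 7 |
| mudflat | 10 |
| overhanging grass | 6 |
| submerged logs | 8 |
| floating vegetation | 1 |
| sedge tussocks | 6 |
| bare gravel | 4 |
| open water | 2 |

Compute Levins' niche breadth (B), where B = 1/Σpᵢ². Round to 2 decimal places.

Proportions for population P3 (n=55): 11/55=0.2000, 7/55=0.1273, 10/55=0.1818, 6/55=0.1091, 8/55=0.1455, 1/55=0.0182, 6/55=0.1091, 4/55=0.0727, 2/55=0.0364
Σpᵢ² = 0.2000² + 0.1273² + 0.1818² + 0.1091² + 0.1455² + 0.0182² + 0.1091² + 0.0727² + 0.0364² = 0.040000 + 0.016205 + 0.033051 + 0.011903 + 0.021170 + 0.000331 + 0.011903 + 0.005285 + 0.001325 = 0.141173
B = 1 / 0.141173 = 7.0835

7.08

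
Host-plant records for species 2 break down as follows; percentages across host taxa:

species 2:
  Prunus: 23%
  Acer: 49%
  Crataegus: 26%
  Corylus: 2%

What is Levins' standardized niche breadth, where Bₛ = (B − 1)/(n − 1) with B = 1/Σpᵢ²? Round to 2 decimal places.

Convert percentages to proportions (divide by 100).
Σpᵢ² = 0.23² + 0.49² + 0.26² + 0.02² = 0.0529 + 0.2401 + 0.0676 + 0.0004 = 0.3610
B = 1 / 0.3610 = 2.7701
Bₛ = (B − 1)/(n − 1) = (2.7701 − 1)/(4 − 1) = 1.7701/3 = 0.5900

0.59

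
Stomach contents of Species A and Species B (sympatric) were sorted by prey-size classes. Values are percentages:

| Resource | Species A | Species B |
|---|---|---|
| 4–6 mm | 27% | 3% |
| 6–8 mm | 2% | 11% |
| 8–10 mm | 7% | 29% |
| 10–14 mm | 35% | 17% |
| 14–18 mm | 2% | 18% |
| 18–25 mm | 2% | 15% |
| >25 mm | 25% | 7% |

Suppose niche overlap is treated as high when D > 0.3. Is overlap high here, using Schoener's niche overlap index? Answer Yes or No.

Convert percentages to proportions (divide by 100).
Σ|p₁ᵢ − p₂ᵢ| = 0.24 + 0.09 + 0.22 + 0.18 + 0.16 + 0.13 + 0.18 = 1.20
D = 1 − ½ × 1.20 = 1 − 0.600 = 0.4000
D = 0.4000 > 0.3 → Yes.

Yes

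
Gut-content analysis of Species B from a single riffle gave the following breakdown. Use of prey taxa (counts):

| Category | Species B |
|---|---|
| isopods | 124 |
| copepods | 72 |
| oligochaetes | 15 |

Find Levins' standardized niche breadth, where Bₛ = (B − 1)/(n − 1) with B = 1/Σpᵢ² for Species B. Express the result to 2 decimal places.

0.57

Proportions for Species B (n=211): 124/211=0.5877, 72/211=0.3412, 15/211=0.0711
Σpᵢ² = 0.5877² + 0.3412² + 0.0711² = 0.345391 + 0.116417 + 0.005055 = 0.466863
B = 1 / 0.466863 = 2.1420
Bₛ = (B − 1)/(n − 1) = (2.1420 − 1)/(3 − 1) = 1.1420/2 = 0.5710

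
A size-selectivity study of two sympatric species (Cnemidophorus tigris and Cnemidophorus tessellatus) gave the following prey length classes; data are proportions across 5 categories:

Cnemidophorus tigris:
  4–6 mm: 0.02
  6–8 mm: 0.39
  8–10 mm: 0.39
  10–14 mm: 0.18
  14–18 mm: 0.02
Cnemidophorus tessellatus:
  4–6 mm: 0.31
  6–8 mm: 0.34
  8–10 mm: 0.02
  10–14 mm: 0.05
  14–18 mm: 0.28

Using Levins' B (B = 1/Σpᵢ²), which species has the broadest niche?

Σp_tigrᵢ² = 0.02² + 0.39² + 0.39² + 0.18² + 0.02² = 0.0004 + 0.1521 + 0.1521 + 0.0324 + 0.0004 = 0.3374
B_tigr = 1 / 0.3374 = 2.9638
Σp_tessᵢ² = 0.31² + 0.34² + 0.02² + 0.05² + 0.28² = 0.0961 + 0.1156 + 0.0004 + 0.0025 + 0.0784 = 0.2930
B_tess = 1 / 0.2930 = 3.4130
Highest B → broadest niche (most generalist): Cnemidophorus tessellatus (B = 3.41).

Cnemidophorus tessellatus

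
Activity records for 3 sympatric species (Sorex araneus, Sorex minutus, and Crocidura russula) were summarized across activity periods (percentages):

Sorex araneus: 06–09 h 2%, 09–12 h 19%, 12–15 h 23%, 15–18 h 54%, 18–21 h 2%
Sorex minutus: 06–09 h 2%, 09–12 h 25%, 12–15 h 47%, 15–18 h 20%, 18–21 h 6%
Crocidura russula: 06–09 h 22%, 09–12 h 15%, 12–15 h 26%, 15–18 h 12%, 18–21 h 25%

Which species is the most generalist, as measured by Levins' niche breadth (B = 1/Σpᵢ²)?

Crocidura russula

Convert percentages to proportions (divide by 100).
Σp_aranᵢ² = 0.02² + 0.19² + 0.23² + 0.54² + 0.02² = 0.0004 + 0.0361 + 0.0529 + 0.2916 + 0.0004 = 0.3814
B_aran = 1 / 0.3814 = 2.6219
Σp_minuᵢ² = 0.02² + 0.25² + 0.47² + 0.20² + 0.06² = 0.0004 + 0.0625 + 0.2209 + 0.0400 + 0.0036 = 0.3274
B_minu = 1 / 0.3274 = 3.0544
Σp_russᵢ² = 0.22² + 0.15² + 0.26² + 0.12² + 0.25² = 0.0484 + 0.0225 + 0.0676 + 0.0144 + 0.0625 = 0.2154
B_russ = 1 / 0.2154 = 4.6425
Highest B → broadest niche (most generalist): Crocidura russula (B = 4.64).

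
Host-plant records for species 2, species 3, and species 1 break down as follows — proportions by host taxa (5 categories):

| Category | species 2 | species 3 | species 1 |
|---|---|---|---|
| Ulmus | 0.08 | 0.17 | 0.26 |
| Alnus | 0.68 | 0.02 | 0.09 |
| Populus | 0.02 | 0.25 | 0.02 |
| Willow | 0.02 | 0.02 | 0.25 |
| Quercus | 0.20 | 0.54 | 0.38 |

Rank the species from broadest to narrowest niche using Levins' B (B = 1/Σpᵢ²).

Σp_2ᵢ² = 0.08² + 0.68² + 0.02² + 0.02² + 0.20² = 0.0064 + 0.4624 + 0.0004 + 0.0004 + 0.0400 = 0.5096
B_2 = 1 / 0.5096 = 1.9623
Σp_3ᵢ² = 0.17² + 0.02² + 0.25² + 0.02² + 0.54² = 0.0289 + 0.0004 + 0.0625 + 0.0004 + 0.2916 = 0.3838
B_3 = 1 / 0.3838 = 2.6055
Σp_1ᵢ² = 0.26² + 0.09² + 0.02² + 0.25² + 0.38² = 0.0676 + 0.0081 + 0.0004 + 0.0625 + 0.1444 = 0.2830
B_1 = 1 / 0.2830 = 3.5336
Ranking by B (broadest → narrowest): species 1 (3.53) > species 3 (2.61) > species 2 (1.96)

species 1 > species 3 > species 2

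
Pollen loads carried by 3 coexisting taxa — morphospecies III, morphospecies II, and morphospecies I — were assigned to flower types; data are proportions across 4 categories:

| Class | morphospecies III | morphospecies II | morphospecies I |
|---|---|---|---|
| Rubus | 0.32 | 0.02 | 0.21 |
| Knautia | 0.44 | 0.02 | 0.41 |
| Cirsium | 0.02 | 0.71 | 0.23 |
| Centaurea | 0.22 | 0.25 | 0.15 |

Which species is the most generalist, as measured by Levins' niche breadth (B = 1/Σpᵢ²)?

Σp_IIIᵢ² = 0.32² + 0.44² + 0.02² + 0.22² = 0.1024 + 0.1936 + 0.0004 + 0.0484 = 0.3448
B_III = 1 / 0.3448 = 2.9002
Σp_IIᵢ² = 0.02² + 0.02² + 0.71² + 0.25² = 0.0004 + 0.0004 + 0.5041 + 0.0625 = 0.5674
B_II = 1 / 0.5674 = 1.7624
Σp_Iᵢ² = 0.21² + 0.41² + 0.23² + 0.15² = 0.0441 + 0.1681 + 0.0529 + 0.0225 = 0.2876
B_I = 1 / 0.2876 = 3.4771
Highest B → broadest niche (most generalist): morphospecies I (B = 3.48).

morphospecies I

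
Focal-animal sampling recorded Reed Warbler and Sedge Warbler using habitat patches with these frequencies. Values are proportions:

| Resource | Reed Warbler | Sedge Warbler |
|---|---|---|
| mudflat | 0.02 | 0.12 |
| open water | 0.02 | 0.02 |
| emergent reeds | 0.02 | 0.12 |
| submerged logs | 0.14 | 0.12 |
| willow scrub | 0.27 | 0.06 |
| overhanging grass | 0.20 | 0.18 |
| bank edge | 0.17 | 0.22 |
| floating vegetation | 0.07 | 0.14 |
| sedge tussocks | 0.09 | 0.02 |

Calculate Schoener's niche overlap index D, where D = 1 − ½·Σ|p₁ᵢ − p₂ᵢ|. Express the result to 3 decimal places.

Σ|p₁ᵢ − p₂ᵢ| = 0.10 + 0.00 + 0.10 + 0.02 + 0.21 + 0.02 + 0.05 + 0.07 + 0.07 = 0.64
D = 1 − ½ × 0.64 = 1 − 0.320 = 0.68000

0.680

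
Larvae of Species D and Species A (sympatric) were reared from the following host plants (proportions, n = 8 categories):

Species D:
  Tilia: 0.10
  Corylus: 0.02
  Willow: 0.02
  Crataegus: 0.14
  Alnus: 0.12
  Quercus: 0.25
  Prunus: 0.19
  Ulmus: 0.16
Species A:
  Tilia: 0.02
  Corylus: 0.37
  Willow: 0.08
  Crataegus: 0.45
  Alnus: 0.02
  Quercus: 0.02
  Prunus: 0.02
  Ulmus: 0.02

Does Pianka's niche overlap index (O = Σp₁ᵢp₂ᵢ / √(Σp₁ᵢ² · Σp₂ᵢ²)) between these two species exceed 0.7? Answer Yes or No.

Σ p₁ᵢp₂ᵢ = 0.0020 + 0.0074 + 0.0016 + 0.0630 + 0.0024 + 0.0050 + 0.0038 + 0.0032 = 0.0884
Σp_1ᵢ² = 0.10² + 0.02² + 0.02² + 0.14² + 0.12² + 0.25² + 0.19² + 0.16² = 0.0100 + 0.0004 + 0.0004 + 0.0196 + 0.0144 + 0.0625 + 0.0361 + 0.0256 = 0.1690
Σp_2ᵢ² = 0.02² + 0.37² + 0.08² + 0.45² + 0.02² + 0.02² + 0.02² + 0.02² = 0.0004 + 0.1369 + 0.0064 + 0.2025 + 0.0004 + 0.0004 + 0.0004 + 0.0004 = 0.3478
O = 0.0884 / √(0.1690 × 0.3478) = 0.0884 / 0.24244 = 0.3646
O = 0.3646 < 0.7 → No.

No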